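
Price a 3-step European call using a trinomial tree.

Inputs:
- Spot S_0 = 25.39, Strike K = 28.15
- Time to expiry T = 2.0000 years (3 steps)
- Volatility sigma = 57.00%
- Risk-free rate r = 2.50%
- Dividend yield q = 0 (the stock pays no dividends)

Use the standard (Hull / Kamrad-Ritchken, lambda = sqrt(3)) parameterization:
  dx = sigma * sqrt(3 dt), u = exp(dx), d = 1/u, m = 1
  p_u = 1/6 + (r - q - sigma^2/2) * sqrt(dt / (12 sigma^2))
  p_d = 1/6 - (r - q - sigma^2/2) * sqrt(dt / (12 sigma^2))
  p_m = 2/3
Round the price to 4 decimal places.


dt = T/N = 0.666667; dx = sigma*sqrt(3*dt) = 0.806102
u = exp(dx) = 2.239162; d = 1/u = 0.446596
p_u = 0.109829, p_m = 0.666667, p_d = 0.223504
Discount per step: exp(-r*dt) = 0.983471
Stock lattice S(k, j) with j the centered position index:
  k=0: S(0,+0) = 25.3900
  k=1: S(1,-1) = 11.3391; S(1,+0) = 25.3900; S(1,+1) = 56.8523
  k=2: S(2,-2) = 5.0640; S(2,-1) = 11.3391; S(2,+0) = 25.3900; S(2,+1) = 56.8523; S(2,+2) = 127.3016
  k=3: S(3,-3) = 2.2615; S(3,-2) = 5.0640; S(3,-1) = 11.3391; S(3,+0) = 25.3900; S(3,+1) = 56.8523; S(3,+2) = 127.3016; S(3,+3) = 285.0489
Terminal payoffs V(N, j) = max(S_T - K, 0):
  V(3,-3) = 0.000000; V(3,-2) = 0.000000; V(3,-1) = 0.000000; V(3,+0) = 0.000000; V(3,+1) = 28.702326; V(3,+2) = 99.151572; V(3,+3) = 256.898855
Backward induction: V(k, j) = exp(-r*dt) * [p_u * V(k+1, j+1) + p_m * V(k+1, j) + p_d * V(k+1, j-1)]
  V(2,-2) = exp(-r*dt) * [p_u*0.000000 + p_m*0.000000 + p_d*0.000000] = 0.000000
  V(2,-1) = exp(-r*dt) * [p_u*0.000000 + p_m*0.000000 + p_d*0.000000] = 0.000000
  V(2,+0) = exp(-r*dt) * [p_u*28.702326 + p_m*0.000000 + p_d*0.000000] = 3.100254
  V(2,+1) = exp(-r*dt) * [p_u*99.151572 + p_m*28.702326 + p_d*0.000000] = 29.528372
  V(2,+2) = exp(-r*dt) * [p_u*256.898855 + p_m*99.151572 + p_d*28.702326] = 99.066225
  V(1,-1) = exp(-r*dt) * [p_u*3.100254 + p_m*0.000000 + p_d*0.000000] = 0.334871
  V(1,+0) = exp(-r*dt) * [p_u*29.528372 + p_m*3.100254 + p_d*0.000000] = 5.222152
  V(1,+1) = exp(-r*dt) * [p_u*99.066225 + p_m*29.528372 + p_d*3.100254] = 30.742215
  V(0,+0) = exp(-r*dt) * [p_u*30.742215 + p_m*5.222152 + p_d*0.334871] = 6.818090

Answer: Price = V(0,0) = 6.8181


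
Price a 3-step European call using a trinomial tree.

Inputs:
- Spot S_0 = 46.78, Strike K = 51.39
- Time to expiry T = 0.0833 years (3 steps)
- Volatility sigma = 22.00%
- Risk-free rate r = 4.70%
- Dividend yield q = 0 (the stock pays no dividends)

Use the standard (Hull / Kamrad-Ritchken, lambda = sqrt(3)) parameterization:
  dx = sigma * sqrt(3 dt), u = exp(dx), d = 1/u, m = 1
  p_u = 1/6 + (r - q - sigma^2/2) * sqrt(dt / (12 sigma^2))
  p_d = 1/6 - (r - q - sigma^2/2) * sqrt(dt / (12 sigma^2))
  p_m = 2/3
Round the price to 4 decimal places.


Answer: Price = V(0,0) = 0.1274

Derivation:
dt = T/N = 0.027767; dx = sigma*sqrt(3*dt) = 0.063496
u = exp(dx) = 1.065555; d = 1/u = 0.938478
p_u = 0.171652, p_m = 0.666667, p_d = 0.161681
Discount per step: exp(-r*dt) = 0.998696
Stock lattice S(k, j) with j the centered position index:
  k=0: S(0,+0) = 46.7800
  k=1: S(1,-1) = 43.9020; S(1,+0) = 46.7800; S(1,+1) = 49.8467
  k=2: S(2,-2) = 41.2011; S(2,-1) = 43.9020; S(2,+0) = 46.7800; S(2,+1) = 49.8467; S(2,+2) = 53.1144
  k=3: S(3,-3) = 38.6663; S(3,-2) = 41.2011; S(3,-1) = 43.9020; S(3,+0) = 46.7800; S(3,+1) = 49.8467; S(3,+2) = 53.1144; S(3,+3) = 56.5963
Terminal payoffs V(N, j) = max(S_T - K, 0):
  V(3,-3) = 0.000000; V(3,-2) = 0.000000; V(3,-1) = 0.000000; V(3,+0) = 0.000000; V(3,+1) = 0.000000; V(3,+2) = 1.724365; V(3,+3) = 5.206279
Backward induction: V(k, j) = exp(-r*dt) * [p_u * V(k+1, j+1) + p_m * V(k+1, j) + p_d * V(k+1, j-1)]
  V(2,-2) = exp(-r*dt) * [p_u*0.000000 + p_m*0.000000 + p_d*0.000000] = 0.000000
  V(2,-1) = exp(-r*dt) * [p_u*0.000000 + p_m*0.000000 + p_d*0.000000] = 0.000000
  V(2,+0) = exp(-r*dt) * [p_u*0.000000 + p_m*0.000000 + p_d*0.000000] = 0.000000
  V(2,+1) = exp(-r*dt) * [p_u*1.724365 + p_m*0.000000 + p_d*0.000000] = 0.295604
  V(2,+2) = exp(-r*dt) * [p_u*5.206279 + p_m*1.724365 + p_d*0.000000] = 2.040579
  V(1,-1) = exp(-r*dt) * [p_u*0.000000 + p_m*0.000000 + p_d*0.000000] = 0.000000
  V(1,+0) = exp(-r*dt) * [p_u*0.295604 + p_m*0.000000 + p_d*0.000000] = 0.050675
  V(1,+1) = exp(-r*dt) * [p_u*2.040579 + p_m*0.295604 + p_d*0.000000] = 0.546625
  V(0,+0) = exp(-r*dt) * [p_u*0.546625 + p_m*0.050675 + p_d*0.000000] = 0.127446


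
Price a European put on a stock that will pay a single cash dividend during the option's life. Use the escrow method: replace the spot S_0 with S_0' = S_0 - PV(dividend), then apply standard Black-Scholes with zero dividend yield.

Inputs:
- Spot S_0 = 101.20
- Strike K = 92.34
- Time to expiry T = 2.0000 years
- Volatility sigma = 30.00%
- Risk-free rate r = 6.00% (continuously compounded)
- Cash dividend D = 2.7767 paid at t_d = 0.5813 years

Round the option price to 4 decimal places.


PV(D) = D * exp(-r * t_d) = 2.7767 * 0.96572323 = 2.68152369
S_0' = S_0 - PV(D) = 101.2000 - 2.68152369 = 98.51847631
d1 = (ln(S_0'/K) + (r + sigma^2/2)*T) / (sigma*sqrt(T)) = 0.64763130
d2 = d1 - sigma*sqrt(T) = 0.22336723
exp(-rT) = 0.88692044
N(-d1) = 0.25861172; N(-d2) = 0.41162485
P = K * exp(-rT) * N(-d2) - S_0' * N(-d1) = 92.3400 * 0.88692044 * 0.41162485 - 98.51847631 * 0.25861172 = 8.2333

Answer: Price = 8.2333


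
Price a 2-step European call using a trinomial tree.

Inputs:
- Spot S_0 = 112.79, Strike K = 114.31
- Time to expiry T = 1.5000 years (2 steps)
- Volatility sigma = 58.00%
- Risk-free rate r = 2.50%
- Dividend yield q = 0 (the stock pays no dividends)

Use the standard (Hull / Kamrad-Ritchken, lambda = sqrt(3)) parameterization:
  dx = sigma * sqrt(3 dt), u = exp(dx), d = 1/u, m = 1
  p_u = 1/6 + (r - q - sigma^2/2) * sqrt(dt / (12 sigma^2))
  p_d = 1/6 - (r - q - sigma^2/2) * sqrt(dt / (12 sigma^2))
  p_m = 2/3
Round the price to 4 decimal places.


Answer: Price = V(0,0) = 26.4816

Derivation:
dt = T/N = 0.750000; dx = sigma*sqrt(3*dt) = 0.870000
u = exp(dx) = 2.386911; d = 1/u = 0.418952
p_u = 0.104943, p_m = 0.666667, p_d = 0.228391
Discount per step: exp(-r*dt) = 0.981425
Stock lattice S(k, j) with j the centered position index:
  k=0: S(0,+0) = 112.7900
  k=1: S(1,-1) = 47.2535; S(1,+0) = 112.7900; S(1,+1) = 269.2197
  k=2: S(2,-2) = 19.7969; S(2,-1) = 47.2535; S(2,+0) = 112.7900; S(2,+1) = 269.2197; S(2,+2) = 642.6034
Terminal payoffs V(N, j) = max(S_T - K, 0):
  V(2,-2) = 0.000000; V(2,-1) = 0.000000; V(2,+0) = 0.000000; V(2,+1) = 154.909675; V(2,+2) = 528.293365
Backward induction: V(k, j) = exp(-r*dt) * [p_u * V(k+1, j+1) + p_m * V(k+1, j) + p_d * V(k+1, j-1)]
  V(1,-1) = exp(-r*dt) * [p_u*0.000000 + p_m*0.000000 + p_d*0.000000] = 0.000000
  V(1,+0) = exp(-r*dt) * [p_u*154.909675 + p_m*0.000000 + p_d*0.000000] = 15.954641
  V(1,+1) = exp(-r*dt) * [p_u*528.293365 + p_m*154.909675 + p_d*0.000000] = 155.765404
  V(0,+0) = exp(-r*dt) * [p_u*155.765404 + p_m*15.954641 + p_d*0.000000] = 26.481628


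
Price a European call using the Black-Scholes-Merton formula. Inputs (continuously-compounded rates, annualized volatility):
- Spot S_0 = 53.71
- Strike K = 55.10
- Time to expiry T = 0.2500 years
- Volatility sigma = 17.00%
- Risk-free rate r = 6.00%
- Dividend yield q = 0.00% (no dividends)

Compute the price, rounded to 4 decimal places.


d1 = (ln(S/K) + (r - q + 0.5*sigma^2) * T) / (sigma * sqrt(T)) = -0.08162367
d2 = d1 - sigma * sqrt(T) = -0.16662367
exp(-rT) = 0.98511194; exp(-qT) = 1.00000000
C = S_0 * exp(-qT) * N(d1) - K * exp(-rT) * N(d2)
N(d1) = 0.46747299; N(d2) = 0.43383308
C = 53.7100 * 1.00000000 * 0.46747299 - 55.1000 * 0.98511194 * 0.43383308 = 1.5597

Answer: Price = 1.5597


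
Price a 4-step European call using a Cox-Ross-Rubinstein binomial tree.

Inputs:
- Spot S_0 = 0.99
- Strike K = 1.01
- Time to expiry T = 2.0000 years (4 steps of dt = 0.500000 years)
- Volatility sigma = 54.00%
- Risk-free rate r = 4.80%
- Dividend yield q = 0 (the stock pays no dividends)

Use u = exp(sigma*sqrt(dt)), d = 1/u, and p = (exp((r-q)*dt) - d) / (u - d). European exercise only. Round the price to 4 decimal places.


Answer: Price = V(0,0) = 0.3074

Derivation:
dt = T/N = 0.500000
u = exp(sigma*sqrt(dt)) = 1.464974; d = 1/u = 0.682606
p = (exp((r-q)*dt) - d) / (u - d) = 0.436731
Discount per step: exp(-r*dt) = 0.976286
Stock lattice S(k, i) with i counting down-moves:
  k=0: S(0,0) = 0.9900
  k=1: S(1,0) = 1.4503; S(1,1) = 0.6758
  k=2: S(2,0) = 2.1247; S(2,1) = 0.9900; S(2,2) = 0.4613
  k=3: S(3,0) = 3.1126; S(3,1) = 1.4503; S(3,2) = 0.6758; S(3,3) = 0.3149
  k=4: S(4,0) = 4.5599; S(4,1) = 2.1247; S(4,2) = 0.9900; S(4,3) = 0.4613; S(4,4) = 0.2149
Terminal payoffs V(N, i) = max(S_T - K, 0):
  V(4,0) = 3.549898; V(4,1) = 1.114688; V(4,2) = 0.000000; V(4,3) = 0.000000; V(4,4) = 0.000000
Backward induction: V(k, i) = exp(-r*dt) * [p * V(k+1, i) + (1-p) * V(k+1, i+1)].
  V(3,0) = exp(-r*dt) * [p*3.549898 + (1-p)*1.114688] = 2.126565
  V(3,1) = exp(-r*dt) * [p*1.114688 + (1-p)*0.000000] = 0.475274
  V(3,2) = exp(-r*dt) * [p*0.000000 + (1-p)*0.000000] = 0.000000
  V(3,3) = exp(-r*dt) * [p*0.000000 + (1-p)*0.000000] = 0.000000
  V(2,0) = exp(-r*dt) * [p*2.126565 + (1-p)*0.475274] = 1.168071
  V(2,1) = exp(-r*dt) * [p*0.475274 + (1-p)*0.000000] = 0.202645
  V(2,2) = exp(-r*dt) * [p*0.000000 + (1-p)*0.000000] = 0.000000
  V(1,0) = exp(-r*dt) * [p*1.168071 + (1-p)*0.202645] = 0.609472
  V(1,1) = exp(-r*dt) * [p*0.202645 + (1-p)*0.000000] = 0.086402
  V(0,0) = exp(-r*dt) * [p*0.609472 + (1-p)*0.086402] = 0.307377


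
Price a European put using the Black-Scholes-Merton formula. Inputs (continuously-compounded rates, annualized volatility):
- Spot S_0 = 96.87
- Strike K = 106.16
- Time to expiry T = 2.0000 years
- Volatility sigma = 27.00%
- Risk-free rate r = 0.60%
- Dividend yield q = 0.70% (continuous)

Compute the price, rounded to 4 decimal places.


Answer: Price = 20.3053

Derivation:
d1 = (ln(S/K) + (r - q + 0.5*sigma^2) * T) / (sigma * sqrt(T)) = -0.05415264
d2 = d1 - sigma * sqrt(T) = -0.43599030
exp(-rT) = 0.98807171; exp(-qT) = 0.98609754
P = K * exp(-rT) * N(-d2) - S_0 * exp(-qT) * N(-d1)
N(-d1) = 0.52159322; N(-d2) = 0.66857812
P = 106.1600 * 0.98807171 * 0.66857812 - 96.8700 * 0.98609754 * 0.52159322 = 20.3053


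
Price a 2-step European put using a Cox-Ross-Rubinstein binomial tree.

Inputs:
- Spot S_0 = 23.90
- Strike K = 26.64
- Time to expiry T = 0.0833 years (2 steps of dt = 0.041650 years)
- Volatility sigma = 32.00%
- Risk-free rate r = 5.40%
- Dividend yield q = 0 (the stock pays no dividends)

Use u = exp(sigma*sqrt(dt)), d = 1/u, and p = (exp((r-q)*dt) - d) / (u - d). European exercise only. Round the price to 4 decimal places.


Answer: Price = V(0,0) = 2.7690

Derivation:
dt = T/N = 0.041650
u = exp(sigma*sqrt(dt)) = 1.067486; d = 1/u = 0.936780
p = (exp((r-q)*dt) - d) / (u - d) = 0.500906
Discount per step: exp(-r*dt) = 0.997753
Stock lattice S(k, i) with i counting down-moves:
  k=0: S(0,0) = 23.9000
  k=1: S(1,0) = 25.5129; S(1,1) = 22.3890
  k=2: S(2,0) = 27.2347; S(2,1) = 23.9000; S(2,2) = 20.9736
Terminal payoffs V(N, i) = max(K - S_T, 0):
  V(2,0) = 0.000000; V(2,1) = 2.740000; V(2,2) = 5.666387
Backward induction: V(k, i) = exp(-r*dt) * [p * V(k+1, i) + (1-p) * V(k+1, i+1)].
  V(1,0) = exp(-r*dt) * [p*0.000000 + (1-p)*2.740000] = 1.364446
  V(1,1) = exp(-r*dt) * [p*2.740000 + (1-p)*5.666387] = 4.191106
  V(0,0) = exp(-r*dt) * [p*1.364446 + (1-p)*4.191106] = 2.768981


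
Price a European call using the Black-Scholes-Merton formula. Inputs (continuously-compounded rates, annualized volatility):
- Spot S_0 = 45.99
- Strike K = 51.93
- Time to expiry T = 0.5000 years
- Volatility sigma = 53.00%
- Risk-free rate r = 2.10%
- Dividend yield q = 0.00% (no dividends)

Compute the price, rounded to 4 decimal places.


d1 = (ln(S/K) + (r - q + 0.5*sigma^2) * T) / (sigma * sqrt(T)) = -0.10872814
d2 = d1 - sigma * sqrt(T) = -0.48349474
exp(-rT) = 0.98955493; exp(-qT) = 1.00000000
C = S_0 * exp(-qT) * N(d1) - K * exp(-rT) * N(d2)
N(d1) = 0.45670906; N(d2) = 0.31437225
C = 45.9900 * 1.00000000 * 0.45670906 - 51.9300 * 0.98955493 * 0.31437225 = 4.8492

Answer: Price = 4.8492


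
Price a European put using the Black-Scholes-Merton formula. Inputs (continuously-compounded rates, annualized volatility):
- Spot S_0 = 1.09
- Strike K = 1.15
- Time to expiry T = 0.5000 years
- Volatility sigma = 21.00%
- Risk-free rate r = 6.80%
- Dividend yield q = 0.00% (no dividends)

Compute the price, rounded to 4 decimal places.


Answer: Price = 0.0765

Derivation:
d1 = (ln(S/K) + (r - q + 0.5*sigma^2) * T) / (sigma * sqrt(T)) = -0.05764096
d2 = d1 - sigma * sqrt(T) = -0.20613339
exp(-rT) = 0.96657150; exp(-qT) = 1.00000000
P = K * exp(-rT) * N(-d2) - S_0 * exp(-qT) * N(-d1)
N(-d1) = 0.52298269; N(-d2) = 0.58165664
P = 1.1500 * 0.96657150 * 0.58165664 - 1.0900 * 1.00000000 * 0.52298269 = 0.0765


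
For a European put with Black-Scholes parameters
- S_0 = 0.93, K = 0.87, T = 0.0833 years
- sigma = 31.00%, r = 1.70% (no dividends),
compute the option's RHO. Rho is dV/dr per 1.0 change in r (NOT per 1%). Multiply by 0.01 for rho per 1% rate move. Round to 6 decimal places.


Answer: Rho = -0.017140

Derivation:
d1 = 0.8059563825; d2 = 0.7164849905
phi(d1) = 0.2883093110; exp(-qT) = 1.0000000000; exp(-rT) = 0.9985849022
N(-d2) = 0.2368459661
Rho = -K*T*exp(-rT)*N(-d2) = -0.8700 * 0.0833 * 0.9985849022 * 0.2368459661 = -0.017140


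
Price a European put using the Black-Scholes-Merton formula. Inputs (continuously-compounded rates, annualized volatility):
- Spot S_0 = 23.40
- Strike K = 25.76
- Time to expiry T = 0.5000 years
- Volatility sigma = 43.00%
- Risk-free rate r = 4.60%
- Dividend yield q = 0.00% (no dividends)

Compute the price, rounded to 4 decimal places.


d1 = (ln(S/K) + (r - q + 0.5*sigma^2) * T) / (sigma * sqrt(T)) = -0.08834519
d2 = d1 - sigma * sqrt(T) = -0.39240111
exp(-rT) = 0.97726248; exp(-qT) = 1.00000000
P = K * exp(-rT) * N(-d2) - S_0 * exp(-qT) * N(-d1)
N(-d1) = 0.53519884; N(-d2) = 0.65261907
P = 25.7600 * 0.97726248 * 0.65261907 - 23.4000 * 1.00000000 * 0.53519884 = 3.9056

Answer: Price = 3.9056


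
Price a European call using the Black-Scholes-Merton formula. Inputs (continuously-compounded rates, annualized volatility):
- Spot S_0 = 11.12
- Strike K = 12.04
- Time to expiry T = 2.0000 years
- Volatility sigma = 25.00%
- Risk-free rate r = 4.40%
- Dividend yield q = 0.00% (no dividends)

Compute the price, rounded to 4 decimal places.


d1 = (ln(S/K) + (r - q + 0.5*sigma^2) * T) / (sigma * sqrt(T)) = 0.20084901
d2 = d1 - sigma * sqrt(T) = -0.15270438
exp(-rT) = 0.91576088; exp(-qT) = 1.00000000
C = S_0 * exp(-qT) * N(d1) - K * exp(-rT) * N(d2)
N(d1) = 0.57959168; N(d2) = 0.43931570
C = 11.1200 * 1.00000000 * 0.57959168 - 12.0400 * 0.91576088 * 0.43931570 = 1.6013

Answer: Price = 1.6013


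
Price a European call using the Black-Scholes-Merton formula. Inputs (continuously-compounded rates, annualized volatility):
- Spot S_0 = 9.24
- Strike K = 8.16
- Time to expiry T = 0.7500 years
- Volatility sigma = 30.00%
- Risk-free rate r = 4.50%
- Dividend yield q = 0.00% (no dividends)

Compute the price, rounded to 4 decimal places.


d1 = (ln(S/K) + (r - q + 0.5*sigma^2) * T) / (sigma * sqrt(T)) = 0.73822976
d2 = d1 - sigma * sqrt(T) = 0.47842213
exp(-rT) = 0.96681318; exp(-qT) = 1.00000000
C = S_0 * exp(-qT) * N(d1) - K * exp(-rT) * N(d2)
N(d1) = 0.76981258; N(d2) = 0.68382511
C = 9.2400 * 1.00000000 * 0.76981258 - 8.1600 * 0.96681318 * 0.68382511 = 1.7182

Answer: Price = 1.7182


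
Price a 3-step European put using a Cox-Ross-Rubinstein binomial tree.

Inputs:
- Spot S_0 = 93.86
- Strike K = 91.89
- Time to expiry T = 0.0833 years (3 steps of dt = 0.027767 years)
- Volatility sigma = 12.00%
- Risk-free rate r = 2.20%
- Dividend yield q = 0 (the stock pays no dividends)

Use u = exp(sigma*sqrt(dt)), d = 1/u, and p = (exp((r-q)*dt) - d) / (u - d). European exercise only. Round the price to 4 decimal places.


dt = T/N = 0.027767
u = exp(sigma*sqrt(dt)) = 1.020197; d = 1/u = 0.980203
p = (exp((r-q)*dt) - d) / (u - d) = 0.510280
Discount per step: exp(-r*dt) = 0.999389
Stock lattice S(k, i) with i counting down-moves:
  k=0: S(0,0) = 93.8600
  k=1: S(1,0) = 95.7557; S(1,1) = 92.0018
  k=2: S(2,0) = 97.6897; S(2,1) = 93.8600; S(2,2) = 90.1804
  k=3: S(3,0) = 99.6628; S(3,1) = 95.7557; S(3,2) = 92.0018; S(3,3) = 88.3951
Terminal payoffs V(N, i) = max(K - S_T, 0):
  V(3,0) = 0.000000; V(3,1) = 0.000000; V(3,2) = 0.000000; V(3,3) = 3.494920
Backward induction: V(k, i) = exp(-r*dt) * [p * V(k+1, i) + (1-p) * V(k+1, i+1)].
  V(2,0) = exp(-r*dt) * [p*0.000000 + (1-p)*0.000000] = 0.000000
  V(2,1) = exp(-r*dt) * [p*0.000000 + (1-p)*0.000000] = 0.000000
  V(2,2) = exp(-r*dt) * [p*0.000000 + (1-p)*3.494920] = 1.710489
  V(1,0) = exp(-r*dt) * [p*0.000000 + (1-p)*0.000000] = 0.000000
  V(1,1) = exp(-r*dt) * [p*0.000000 + (1-p)*1.710489] = 0.837150
  V(0,0) = exp(-r*dt) * [p*0.000000 + (1-p)*0.837150] = 0.409719

Answer: Price = V(0,0) = 0.4097


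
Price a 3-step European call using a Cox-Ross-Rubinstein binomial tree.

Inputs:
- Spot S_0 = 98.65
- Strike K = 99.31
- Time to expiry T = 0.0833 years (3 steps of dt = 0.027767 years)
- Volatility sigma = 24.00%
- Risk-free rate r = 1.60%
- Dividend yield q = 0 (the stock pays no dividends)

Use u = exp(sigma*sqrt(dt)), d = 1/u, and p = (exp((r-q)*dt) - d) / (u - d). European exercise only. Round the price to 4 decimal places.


Answer: Price = V(0,0) = 2.6970

Derivation:
dt = T/N = 0.027767
u = exp(sigma*sqrt(dt)) = 1.040802; d = 1/u = 0.960797
p = (exp((r-q)*dt) - d) / (u - d) = 0.495558
Discount per step: exp(-r*dt) = 0.999556
Stock lattice S(k, i) with i counting down-moves:
  k=0: S(0,0) = 98.6500
  k=1: S(1,0) = 102.6752; S(1,1) = 94.7826
  k=2: S(2,0) = 106.8646; S(2,1) = 98.6500; S(2,2) = 91.0669
  k=3: S(3,0) = 111.2249; S(3,1) = 102.6752; S(3,2) = 94.7826; S(3,3) = 87.4968
Terminal payoffs V(N, i) = max(S_T - K, 0):
  V(3,0) = 11.914895; V(3,1) = 3.365161; V(3,2) = 0.000000; V(3,3) = 0.000000
Backward induction: V(k, i) = exp(-r*dt) * [p * V(k+1, i) + (1-p) * V(k+1, i+1)].
  V(2,0) = exp(-r*dt) * [p*11.914895 + (1-p)*3.365161] = 7.598670
  V(2,1) = exp(-r*dt) * [p*3.365161 + (1-p)*0.000000] = 1.666890
  V(2,2) = exp(-r*dt) * [p*0.000000 + (1-p)*0.000000] = 0.000000
  V(1,0) = exp(-r*dt) * [p*7.598670 + (1-p)*1.666890] = 4.604382
  V(1,1) = exp(-r*dt) * [p*1.666890 + (1-p)*0.000000] = 0.825673
  V(0,0) = exp(-r*dt) * [p*4.604382 + (1-p)*0.825673] = 2.697042


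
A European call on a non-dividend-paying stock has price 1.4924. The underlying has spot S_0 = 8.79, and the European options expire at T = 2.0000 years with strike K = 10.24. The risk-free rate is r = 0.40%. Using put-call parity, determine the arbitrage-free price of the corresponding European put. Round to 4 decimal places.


Answer: Put price = 2.8608

Derivation:
Put-call parity: C - P = S_0 * exp(-qT) - K * exp(-rT).
S_0 * exp(-qT) = 8.7900 * 1.00000000 = 8.79000000
K * exp(-rT) = 10.2400 * 0.99203191 = 10.15840681
P = C - S*exp(-qT) + K*exp(-rT)
P = 1.4924 - 8.79000000 + 10.15840681 = 2.8608


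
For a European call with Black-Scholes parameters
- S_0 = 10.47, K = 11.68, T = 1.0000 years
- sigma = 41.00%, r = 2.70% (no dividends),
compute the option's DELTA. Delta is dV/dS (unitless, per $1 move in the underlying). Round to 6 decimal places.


d1 = 0.0041123109; d2 = -0.4058876891
phi(d1) = 0.3989389071; exp(-qT) = 1.0000000000; exp(-rT) = 0.9733612415
N(d1) = 0.5016405701
Delta = exp(-qT) * N(d1) = 1.0000000000 * 0.5016405701 = 0.501641

Answer: Delta = 0.501641


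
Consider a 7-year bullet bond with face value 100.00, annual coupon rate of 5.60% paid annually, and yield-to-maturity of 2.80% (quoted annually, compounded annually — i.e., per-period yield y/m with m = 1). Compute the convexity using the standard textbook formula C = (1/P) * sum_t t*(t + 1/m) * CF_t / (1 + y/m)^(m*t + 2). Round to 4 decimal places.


Coupon per period c = face * coupon_rate / m = 5.600000
Periods per year m = 1; per-period yield y/m = 0.028000
Number of cashflows N = 7
Cashflows (t years, CF_t, discount factor 1/(1+y/m)^(m*t), PV):
  t = 1.0000: CF_t = 5.600000, DF = 0.972763, PV = 5.447471
  t = 2.0000: CF_t = 5.600000, DF = 0.946267, PV = 5.299096
  t = 3.0000: CF_t = 5.600000, DF = 0.920493, PV = 5.154763
  t = 4.0000: CF_t = 5.600000, DF = 0.895422, PV = 5.014361
  t = 5.0000: CF_t = 5.600000, DF = 0.871033, PV = 4.877783
  t = 6.0000: CF_t = 5.600000, DF = 0.847308, PV = 4.744925
  t = 7.0000: CF_t = 105.600000, DF = 0.824230, PV = 87.038644
Price P = sum_t PV_t = 117.577042
Convexity numerator sum_t t*(t + 1/m) * CF_t / (1+y/m)^(m*t + 2):
  t = 1.0000: term = 10.309526
  t = 2.0000: term = 30.086164
  t = 3.0000: term = 58.533393
  t = 4.0000: term = 94.898497
  t = 5.0000: term = 138.470570
  t = 6.0000: term = 188.578597
  t = 7.0000: term = 4612.261403
Convexity = (1/P) * sum = 5133.138150 / 117.577042 = 43.657657

Answer: Convexity = 43.6577


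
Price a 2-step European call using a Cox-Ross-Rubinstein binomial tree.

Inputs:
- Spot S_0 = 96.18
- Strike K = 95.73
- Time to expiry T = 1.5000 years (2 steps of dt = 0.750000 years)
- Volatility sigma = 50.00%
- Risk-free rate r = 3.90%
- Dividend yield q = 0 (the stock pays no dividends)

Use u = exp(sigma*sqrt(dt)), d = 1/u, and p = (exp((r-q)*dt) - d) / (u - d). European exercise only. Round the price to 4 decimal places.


Answer: Price = V(0,0) = 23.0286

Derivation:
dt = T/N = 0.750000
u = exp(sigma*sqrt(dt)) = 1.541896; d = 1/u = 0.648552
p = (exp((r-q)*dt) - d) / (u - d) = 0.426633
Discount per step: exp(-r*dt) = 0.971174
Stock lattice S(k, i) with i counting down-moves:
  k=0: S(0,0) = 96.1800
  k=1: S(1,0) = 148.2995; S(1,1) = 62.3778
  k=2: S(2,0) = 228.6624; S(2,1) = 96.1800; S(2,2) = 40.4552
Terminal payoffs V(N, i) = max(S_T - K, 0):
  V(2,0) = 132.932437; V(2,1) = 0.450000; V(2,2) = 0.000000
Backward induction: V(k, i) = exp(-r*dt) * [p * V(k+1, i) + (1-p) * V(k+1, i+1)].
  V(1,0) = exp(-r*dt) * [p*132.932437 + (1-p)*0.450000] = 55.329086
  V(1,1) = exp(-r*dt) * [p*0.450000 + (1-p)*0.000000] = 0.186451
  V(0,0) = exp(-r*dt) * [p*55.329086 + (1-p)*0.186451] = 23.028578


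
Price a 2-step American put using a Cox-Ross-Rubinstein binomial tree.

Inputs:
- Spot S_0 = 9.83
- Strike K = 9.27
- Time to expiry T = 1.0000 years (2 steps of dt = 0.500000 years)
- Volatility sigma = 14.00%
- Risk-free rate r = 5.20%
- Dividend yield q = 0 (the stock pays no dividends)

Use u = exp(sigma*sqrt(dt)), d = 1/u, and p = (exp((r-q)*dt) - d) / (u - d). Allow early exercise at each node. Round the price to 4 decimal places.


dt = T/N = 0.500000
u = exp(sigma*sqrt(dt)) = 1.104061; d = 1/u = 0.905747
p = (exp((r-q)*dt) - d) / (u - d) = 0.608096
Discount per step: exp(-r*dt) = 0.974335
Stock lattice S(k, i) with i counting down-moves:
  k=0: S(0,0) = 9.8300
  k=1: S(1,0) = 10.8529; S(1,1) = 8.9035
  k=2: S(2,0) = 11.9823; S(2,1) = 9.8300; S(2,2) = 8.0643
Terminal payoffs V(N, i) = max(K - S_T, 0):
  V(2,0) = 0.000000; V(2,1) = 0.000000; V(2,2) = 1.205683
Backward induction: V(k, i) = exp(-r*dt) * [p * V(k+1, i) + (1-p) * V(k+1, i+1)]; then take max(V_cont, immediate exercise) for American.
  V(1,0) = exp(-r*dt) * [p*0.000000 + (1-p)*0.000000] = 0.000000; exercise = 0.000000; V(1,0) = max -> 0.000000
  V(1,1) = exp(-r*dt) * [p*0.000000 + (1-p)*1.205683] = 0.460385; exercise = 0.366504; V(1,1) = max -> 0.460385
  V(0,0) = exp(-r*dt) * [p*0.000000 + (1-p)*0.460385] = 0.175796; exercise = 0.000000; V(0,0) = max -> 0.175796

Answer: Price = V(0,0) = 0.1758


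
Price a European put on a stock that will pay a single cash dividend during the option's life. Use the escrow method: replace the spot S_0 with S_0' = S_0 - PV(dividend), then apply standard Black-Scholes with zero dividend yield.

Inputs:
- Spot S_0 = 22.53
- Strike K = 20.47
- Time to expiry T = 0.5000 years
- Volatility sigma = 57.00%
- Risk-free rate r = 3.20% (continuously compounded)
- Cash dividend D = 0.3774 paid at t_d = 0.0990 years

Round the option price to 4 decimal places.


PV(D) = D * exp(-r * t_d) = 0.3774 * 0.99683701 = 0.37620629
S_0' = S_0 - PV(D) = 22.5300 - 0.37620629 = 22.15379371
d1 = (ln(S_0'/K) + (r + sigma^2/2)*T) / (sigma*sqrt(T)) = 0.43734767
d2 = d1 - sigma*sqrt(T) = 0.03429680
exp(-rT) = 0.98412732
N(-d1) = 0.33092962; N(-d2) = 0.48632024
P = K * exp(-rT) * N(-d2) - S_0' * N(-d1) = 20.4700 * 0.98412732 * 0.48632024 - 22.15379371 * 0.33092962 = 2.4656

Answer: Price = 2.4656


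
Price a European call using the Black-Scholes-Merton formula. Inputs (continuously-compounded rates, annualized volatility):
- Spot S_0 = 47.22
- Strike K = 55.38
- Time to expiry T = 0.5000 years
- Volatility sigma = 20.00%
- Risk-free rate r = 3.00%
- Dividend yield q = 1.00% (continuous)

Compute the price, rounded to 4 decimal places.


d1 = (ln(S/K) + (r - q + 0.5*sigma^2) * T) / (sigma * sqrt(T)) = -0.98571383
d2 = d1 - sigma * sqrt(T) = -1.12713518
exp(-rT) = 0.98511194; exp(-qT) = 0.99501248
C = S_0 * exp(-qT) * N(d1) - K * exp(-rT) * N(d2)
N(d1) = 0.16213678; N(d2) = 0.12984267
C = 47.2200 * 0.99501248 * 0.16213678 - 55.3800 * 0.98511194 * 0.12984267 = 0.5343

Answer: Price = 0.5343


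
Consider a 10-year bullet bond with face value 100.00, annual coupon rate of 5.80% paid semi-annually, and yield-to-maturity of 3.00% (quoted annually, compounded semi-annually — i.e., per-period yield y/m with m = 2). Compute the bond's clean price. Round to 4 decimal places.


Coupon per period c = face * coupon_rate / m = 2.900000
Periods per year m = 2; per-period yield y/m = 0.015000
Number of cashflows N = 20
Cashflows (t years, CF_t, discount factor 1/(1+y/m)^(m*t), PV):
  t = 0.5000: CF_t = 2.900000, DF = 0.985222, PV = 2.857143
  t = 1.0000: CF_t = 2.900000, DF = 0.970662, PV = 2.814919
  t = 1.5000: CF_t = 2.900000, DF = 0.956317, PV = 2.773319
  t = 2.0000: CF_t = 2.900000, DF = 0.942184, PV = 2.732334
  t = 2.5000: CF_t = 2.900000, DF = 0.928260, PV = 2.691955
  t = 3.0000: CF_t = 2.900000, DF = 0.914542, PV = 2.652172
  t = 3.5000: CF_t = 2.900000, DF = 0.901027, PV = 2.612978
  t = 4.0000: CF_t = 2.900000, DF = 0.887711, PV = 2.574362
  t = 4.5000: CF_t = 2.900000, DF = 0.874592, PV = 2.536317
  t = 5.0000: CF_t = 2.900000, DF = 0.861667, PV = 2.498835
  t = 5.5000: CF_t = 2.900000, DF = 0.848933, PV = 2.461906
  t = 6.0000: CF_t = 2.900000, DF = 0.836387, PV = 2.425524
  t = 6.5000: CF_t = 2.900000, DF = 0.824027, PV = 2.389678
  t = 7.0000: CF_t = 2.900000, DF = 0.811849, PV = 2.354363
  t = 7.5000: CF_t = 2.900000, DF = 0.799852, PV = 2.319569
  t = 8.0000: CF_t = 2.900000, DF = 0.788031, PV = 2.285290
  t = 8.5000: CF_t = 2.900000, DF = 0.776385, PV = 2.251517
  t = 9.0000: CF_t = 2.900000, DF = 0.764912, PV = 2.218244
  t = 9.5000: CF_t = 2.900000, DF = 0.753607, PV = 2.185462
  t = 10.0000: CF_t = 102.900000, DF = 0.742470, PV = 76.400206
Price P = sum_t PV_t = 124.036094

Answer: Price = 124.0361


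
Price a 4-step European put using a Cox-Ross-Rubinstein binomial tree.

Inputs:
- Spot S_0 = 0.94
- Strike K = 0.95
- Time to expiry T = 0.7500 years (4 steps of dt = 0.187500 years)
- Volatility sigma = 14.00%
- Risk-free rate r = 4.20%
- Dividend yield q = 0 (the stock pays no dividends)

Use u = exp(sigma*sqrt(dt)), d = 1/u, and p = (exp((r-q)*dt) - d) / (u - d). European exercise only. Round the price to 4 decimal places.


dt = T/N = 0.187500
u = exp(sigma*sqrt(dt)) = 1.062497; d = 1/u = 0.941179
p = (exp((r-q)*dt) - d) / (u - d) = 0.550018
Discount per step: exp(-r*dt) = 0.992156
Stock lattice S(k, i) with i counting down-moves:
  k=0: S(0,0) = 0.9400
  k=1: S(1,0) = 0.9987; S(1,1) = 0.8847
  k=2: S(2,0) = 1.0612; S(2,1) = 0.9400; S(2,2) = 0.8327
  k=3: S(3,0) = 1.1275; S(3,1) = 0.9987; S(3,2) = 0.8847; S(3,3) = 0.7837
  k=4: S(4,0) = 1.1979; S(4,1) = 1.0612; S(4,2) = 0.9400; S(4,3) = 0.8327; S(4,4) = 0.7376
Terminal payoffs V(N, i) = max(K - S_T, 0):
  V(4,0) = 0.000000; V(4,1) = 0.000000; V(4,2) = 0.010000; V(4,3) = 0.117331; V(4,4) = 0.212407
Backward induction: V(k, i) = exp(-r*dt) * [p * V(k+1, i) + (1-p) * V(k+1, i+1)].
  V(3,0) = exp(-r*dt) * [p*0.000000 + (1-p)*0.000000] = 0.000000
  V(3,1) = exp(-r*dt) * [p*0.000000 + (1-p)*0.010000] = 0.004465
  V(3,2) = exp(-r*dt) * [p*0.010000 + (1-p)*0.117331] = 0.057840
  V(3,3) = exp(-r*dt) * [p*0.117331 + (1-p)*0.212407] = 0.158857
  V(2,0) = exp(-r*dt) * [p*0.000000 + (1-p)*0.004465] = 0.001993
  V(2,1) = exp(-r*dt) * [p*0.004465 + (1-p)*0.057840] = 0.028259
  V(2,2) = exp(-r*dt) * [p*0.057840 + (1-p)*0.158857] = 0.102486
  V(1,0) = exp(-r*dt) * [p*0.001993 + (1-p)*0.028259] = 0.013704
  V(1,1) = exp(-r*dt) * [p*0.028259 + (1-p)*0.102486] = 0.061176
  V(0,0) = exp(-r*dt) * [p*0.013704 + (1-p)*0.061176] = 0.034791

Answer: Price = V(0,0) = 0.0348


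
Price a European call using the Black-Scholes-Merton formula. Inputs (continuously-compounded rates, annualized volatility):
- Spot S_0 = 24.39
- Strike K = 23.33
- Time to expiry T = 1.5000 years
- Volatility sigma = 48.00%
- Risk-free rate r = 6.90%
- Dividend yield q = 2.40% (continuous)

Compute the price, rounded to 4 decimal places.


Answer: Price = 6.4875

Derivation:
d1 = (ln(S/K) + (r - q + 0.5*sigma^2) * T) / (sigma * sqrt(T)) = 0.48434088
d2 = d1 - sigma * sqrt(T) = -0.10353665
exp(-rT) = 0.90167602; exp(-qT) = 0.96464029
C = S_0 * exp(-qT) * N(d1) - K * exp(-rT) * N(d2)
N(d1) = 0.68592802; N(d2) = 0.45876853
C = 24.3900 * 0.96464029 * 0.68592802 - 23.3300 * 0.90167602 * 0.45876853 = 6.4875


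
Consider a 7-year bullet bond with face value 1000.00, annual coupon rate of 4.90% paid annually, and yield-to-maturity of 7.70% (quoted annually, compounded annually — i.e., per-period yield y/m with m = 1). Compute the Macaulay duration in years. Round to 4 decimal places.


Answer: Macaulay duration = 6.0039 years

Derivation:
Coupon per period c = face * coupon_rate / m = 49.000000
Periods per year m = 1; per-period yield y/m = 0.077000
Number of cashflows N = 7
Cashflows (t years, CF_t, discount factor 1/(1+y/m)^(m*t), PV):
  t = 1.0000: CF_t = 49.000000, DF = 0.928505, PV = 45.496750
  t = 2.0000: CF_t = 49.000000, DF = 0.862122, PV = 42.243965
  t = 3.0000: CF_t = 49.000000, DF = 0.800484, PV = 39.223737
  t = 4.0000: CF_t = 49.000000, DF = 0.743254, PV = 36.419440
  t = 5.0000: CF_t = 49.000000, DF = 0.690115, PV = 33.815636
  t = 6.0000: CF_t = 49.000000, DF = 0.640775, PV = 31.397991
  t = 7.0000: CF_t = 1049.000000, DF = 0.594963, PV = 624.116357
Price P = sum_t PV_t = 852.713877
Macaulay numerator sum_t t * PV_t:
  t * PV_t at t = 1.0000: 45.496750
  t * PV_t at t = 2.0000: 84.487930
  t * PV_t at t = 3.0000: 117.671212
  t * PV_t at t = 4.0000: 145.677761
  t * PV_t at t = 5.0000: 169.078181
  t * PV_t at t = 6.0000: 188.387946
  t * PV_t at t = 7.0000: 4368.814502
Macaulay duration D = (sum_t t * PV_t) / P = 5119.614282 / 852.713877 = 6.003906


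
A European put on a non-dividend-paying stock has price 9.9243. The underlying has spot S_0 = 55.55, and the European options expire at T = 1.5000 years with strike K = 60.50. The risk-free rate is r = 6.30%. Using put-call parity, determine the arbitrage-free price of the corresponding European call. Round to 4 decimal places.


Put-call parity: C - P = S_0 * exp(-qT) - K * exp(-rT).
S_0 * exp(-qT) = 55.5500 * 1.00000000 = 55.55000000
K * exp(-rT) = 60.5000 * 0.90982773 = 55.04457794
C = P + S*exp(-qT) - K*exp(-rT)
C = 9.9243 + 55.55000000 - 55.04457794 = 10.4297

Answer: Call price = 10.4297


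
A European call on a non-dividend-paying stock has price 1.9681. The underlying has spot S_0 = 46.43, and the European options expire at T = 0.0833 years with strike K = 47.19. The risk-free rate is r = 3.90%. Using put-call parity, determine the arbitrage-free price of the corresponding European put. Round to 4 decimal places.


Answer: Put price = 2.5750

Derivation:
Put-call parity: C - P = S_0 * exp(-qT) - K * exp(-rT).
S_0 * exp(-qT) = 46.4300 * 1.00000000 = 46.43000000
K * exp(-rT) = 47.1900 * 0.99675657 = 47.03694260
P = C - S*exp(-qT) + K*exp(-rT)
P = 1.9681 - 46.43000000 + 47.03694260 = 2.5750


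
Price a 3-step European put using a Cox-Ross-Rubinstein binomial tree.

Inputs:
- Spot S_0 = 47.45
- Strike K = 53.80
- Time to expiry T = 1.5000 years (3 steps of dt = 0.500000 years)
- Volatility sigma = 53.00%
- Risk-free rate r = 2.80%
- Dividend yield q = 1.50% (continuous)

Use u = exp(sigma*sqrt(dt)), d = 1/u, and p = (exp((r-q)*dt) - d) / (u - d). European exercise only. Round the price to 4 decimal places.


Answer: Price = V(0,0) = 15.9804

Derivation:
dt = T/N = 0.500000
u = exp(sigma*sqrt(dt)) = 1.454652; d = 1/u = 0.687450
p = (exp((r-q)*dt) - d) / (u - d) = 0.415890
Discount per step: exp(-r*dt) = 0.986098
Stock lattice S(k, i) with i counting down-moves:
  k=0: S(0,0) = 47.4500
  k=1: S(1,0) = 69.0232; S(1,1) = 32.6195
  k=2: S(2,0) = 100.4048; S(2,1) = 47.4500; S(2,2) = 22.4243
  k=3: S(3,0) = 146.0540; S(3,1) = 69.0232; S(3,2) = 32.6195; S(3,3) = 15.4156
Terminal payoffs V(N, i) = max(K - S_T, 0):
  V(3,0) = 0.000000; V(3,1) = 0.000000; V(3,2) = 21.180511; V(3,3) = 38.384450
Backward induction: V(k, i) = exp(-r*dt) * [p * V(k+1, i) + (1-p) * V(k+1, i+1)].
  V(2,0) = exp(-r*dt) * [p*0.000000 + (1-p)*0.000000] = 0.000000
  V(2,1) = exp(-r*dt) * [p*0.000000 + (1-p)*21.180511] = 12.199757
  V(2,2) = exp(-r*dt) * [p*21.180511 + (1-p)*38.384450] = 30.795342
  V(1,0) = exp(-r*dt) * [p*0.000000 + (1-p)*12.199757] = 7.026935
  V(1,1) = exp(-r*dt) * [p*12.199757 + (1-p)*30.795342] = 22.741017
  V(0,0) = exp(-r*dt) * [p*7.026935 + (1-p)*22.741017] = 15.980393


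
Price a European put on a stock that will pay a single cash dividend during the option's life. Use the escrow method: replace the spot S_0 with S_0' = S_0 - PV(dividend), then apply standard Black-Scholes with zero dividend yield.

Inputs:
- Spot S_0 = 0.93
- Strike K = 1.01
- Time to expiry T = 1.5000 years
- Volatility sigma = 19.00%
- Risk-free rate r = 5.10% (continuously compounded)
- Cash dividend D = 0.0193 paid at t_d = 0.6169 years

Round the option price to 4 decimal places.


PV(D) = D * exp(-r * t_d) = 0.0193 * 0.96902788 = 0.01870224
S_0' = S_0 - PV(D) = 0.9300 - 0.01870224 = 0.91129776
d1 = (ln(S_0'/K) + (r + sigma^2/2)*T) / (sigma*sqrt(T)) = 0.00317611
d2 = d1 - sigma*sqrt(T) = -0.22952541
exp(-rT) = 0.92635291
N(-d1) = 0.49873292; N(-d2) = 0.59076972
P = K * exp(-rT) * N(-d2) - S_0' * N(-d1) = 1.0100 * 0.92635291 * 0.59076972 - 0.91129776 * 0.49873292 = 0.0982

Answer: Price = 0.0982


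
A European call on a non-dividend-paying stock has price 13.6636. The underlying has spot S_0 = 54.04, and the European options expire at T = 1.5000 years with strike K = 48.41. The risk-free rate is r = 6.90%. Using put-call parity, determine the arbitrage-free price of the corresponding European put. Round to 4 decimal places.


Put-call parity: C - P = S_0 * exp(-qT) - K * exp(-rT).
S_0 * exp(-qT) = 54.0400 * 1.00000000 = 54.04000000
K * exp(-rT) = 48.4100 * 0.90167602 = 43.65013626
P = C - S*exp(-qT) + K*exp(-rT)
P = 13.6636 - 54.04000000 + 43.65013626 = 3.2737

Answer: Put price = 3.2737


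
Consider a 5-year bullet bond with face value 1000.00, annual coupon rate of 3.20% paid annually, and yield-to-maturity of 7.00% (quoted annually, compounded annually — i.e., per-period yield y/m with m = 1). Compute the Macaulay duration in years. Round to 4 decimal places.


Coupon per period c = face * coupon_rate / m = 32.000000
Periods per year m = 1; per-period yield y/m = 0.070000
Number of cashflows N = 5
Cashflows (t years, CF_t, discount factor 1/(1+y/m)^(m*t), PV):
  t = 1.0000: CF_t = 32.000000, DF = 0.934579, PV = 29.906542
  t = 2.0000: CF_t = 32.000000, DF = 0.873439, PV = 27.950039
  t = 3.0000: CF_t = 32.000000, DF = 0.816298, PV = 26.121532
  t = 4.0000: CF_t = 32.000000, DF = 0.762895, PV = 24.412647
  t = 5.0000: CF_t = 1032.000000, DF = 0.712986, PV = 735.801737
Price P = sum_t PV_t = 844.192497
Macaulay numerator sum_t t * PV_t:
  t * PV_t at t = 1.0000: 29.906542
  t * PV_t at t = 2.0000: 55.900079
  t * PV_t at t = 3.0000: 78.364596
  t * PV_t at t = 4.0000: 97.650587
  t * PV_t at t = 5.0000: 3679.008686
Macaulay duration D = (sum_t t * PV_t) / P = 3940.830490 / 844.192497 = 4.668166

Answer: Macaulay duration = 4.6682 years


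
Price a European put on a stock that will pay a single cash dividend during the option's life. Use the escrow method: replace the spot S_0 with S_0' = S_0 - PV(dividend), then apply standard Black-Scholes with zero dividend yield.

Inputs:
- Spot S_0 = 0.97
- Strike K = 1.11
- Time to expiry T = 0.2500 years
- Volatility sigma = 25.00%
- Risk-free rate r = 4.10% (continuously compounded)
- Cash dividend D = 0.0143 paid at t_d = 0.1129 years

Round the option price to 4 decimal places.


PV(D) = D * exp(-r * t_d) = 0.0143 * 0.99538180 = 0.01423396
S_0' = S_0 - PV(D) = 0.9700 - 0.01423396 = 0.95576604
d1 = (ln(S_0'/K) + (r + sigma^2/2)*T) / (sigma*sqrt(T)) = -1.05231711
d2 = d1 - sigma*sqrt(T) = -1.17731711
exp(-rT) = 0.98980235
N(-d1) = 0.85367296; N(-d2) = 0.88046552
P = K * exp(-rT) * N(-d2) - S_0' * N(-d1) = 1.1100 * 0.98980235 * 0.88046552 - 0.95576604 * 0.85367296 = 0.1514

Answer: Price = 0.1514


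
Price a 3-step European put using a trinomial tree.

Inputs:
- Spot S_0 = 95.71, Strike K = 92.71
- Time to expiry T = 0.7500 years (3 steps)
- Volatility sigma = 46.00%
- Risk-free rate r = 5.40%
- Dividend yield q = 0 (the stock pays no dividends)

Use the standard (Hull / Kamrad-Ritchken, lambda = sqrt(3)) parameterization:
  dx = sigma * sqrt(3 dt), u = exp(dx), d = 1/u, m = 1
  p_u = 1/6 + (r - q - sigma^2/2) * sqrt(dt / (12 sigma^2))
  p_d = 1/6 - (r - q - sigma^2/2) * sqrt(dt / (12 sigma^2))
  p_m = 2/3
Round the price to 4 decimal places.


Answer: Price = V(0,0) = 10.6355

Derivation:
dt = T/N = 0.250000; dx = sigma*sqrt(3*dt) = 0.398372
u = exp(dx) = 1.489398; d = 1/u = 0.671412
p_u = 0.150413, p_m = 0.666667, p_d = 0.182920
Discount per step: exp(-r*dt) = 0.986591
Stock lattice S(k, j) with j the centered position index:
  k=0: S(0,+0) = 95.7100
  k=1: S(1,-1) = 64.2609; S(1,+0) = 95.7100; S(1,+1) = 142.5502
  k=2: S(2,-2) = 43.1456; S(2,-1) = 64.2609; S(2,+0) = 95.7100; S(2,+1) = 142.5502; S(2,+2) = 212.3140
  k=3: S(3,-3) = 28.9685; S(3,-2) = 43.1456; S(3,-1) = 64.2609; S(3,+0) = 95.7100; S(3,+1) = 142.5502; S(3,+2) = 212.3140; S(3,+3) = 316.2199
Terminal payoffs V(N, j) = max(K - S_T, 0):
  V(3,-3) = 63.741538; V(3,-2) = 49.564444; V(3,-1) = 28.449117; V(3,+0) = 0.000000; V(3,+1) = 0.000000; V(3,+2) = 0.000000; V(3,+3) = 0.000000
Backward induction: V(k, j) = exp(-r*dt) * [p_u * V(k+1, j+1) + p_m * V(k+1, j) + p_d * V(k+1, j-1)]
  V(2,-2) = exp(-r*dt) * [p_u*28.449117 + p_m*49.564444 + p_d*63.741538] = 48.324894
  V(2,-1) = exp(-r*dt) * [p_u*0.000000 + p_m*28.449117 + p_d*49.564444] = 27.656528
  V(2,+0) = exp(-r*dt) * [p_u*0.000000 + p_m*0.000000 + p_d*28.449117] = 5.134141
  V(2,+1) = exp(-r*dt) * [p_u*0.000000 + p_m*0.000000 + p_d*0.000000] = 0.000000
  V(2,+2) = exp(-r*dt) * [p_u*0.000000 + p_m*0.000000 + p_d*0.000000] = 0.000000
  V(1,-1) = exp(-r*dt) * [p_u*5.134141 + p_m*27.656528 + p_d*48.324894] = 27.673408
  V(1,+0) = exp(-r*dt) * [p_u*0.000000 + p_m*5.134141 + p_d*27.656528] = 8.367968
  V(1,+1) = exp(-r*dt) * [p_u*0.000000 + p_m*0.000000 + p_d*5.134141] = 0.926546
  V(0,+0) = exp(-r*dt) * [p_u*0.926546 + p_m*8.367968 + p_d*27.673408] = 10.635486


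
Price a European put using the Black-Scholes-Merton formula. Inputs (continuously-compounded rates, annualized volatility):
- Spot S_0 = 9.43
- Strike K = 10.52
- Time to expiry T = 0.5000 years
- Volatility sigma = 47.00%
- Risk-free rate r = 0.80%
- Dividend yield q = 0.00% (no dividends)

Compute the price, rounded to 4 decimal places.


Answer: Price = 1.9025

Derivation:
d1 = (ln(S/K) + (r - q + 0.5*sigma^2) * T) / (sigma * sqrt(T)) = -0.15092099
d2 = d1 - sigma * sqrt(T) = -0.48326118
exp(-rT) = 0.99600799; exp(-qT) = 1.00000000
P = K * exp(-rT) * N(-d2) - S_0 * exp(-qT) * N(-d1)
N(-d1) = 0.55998098; N(-d2) = 0.68554485
P = 10.5200 * 0.99600799 * 0.68554485 - 9.4300 * 1.00000000 * 0.55998098 = 1.9025


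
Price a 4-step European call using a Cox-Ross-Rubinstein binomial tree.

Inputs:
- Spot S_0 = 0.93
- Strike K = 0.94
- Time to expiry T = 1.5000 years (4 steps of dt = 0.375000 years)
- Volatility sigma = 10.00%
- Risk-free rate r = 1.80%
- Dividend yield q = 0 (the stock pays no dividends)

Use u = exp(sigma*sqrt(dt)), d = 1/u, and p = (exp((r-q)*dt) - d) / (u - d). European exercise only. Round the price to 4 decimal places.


Answer: Price = V(0,0) = 0.0519

Derivation:
dt = T/N = 0.375000
u = exp(sigma*sqrt(dt)) = 1.063151; d = 1/u = 0.940600
p = (exp((r-q)*dt) - d) / (u - d) = 0.539961
Discount per step: exp(-r*dt) = 0.993273
Stock lattice S(k, i) with i counting down-moves:
  k=0: S(0,0) = 0.9300
  k=1: S(1,0) = 0.9887; S(1,1) = 0.8748
  k=2: S(2,0) = 1.0512; S(2,1) = 0.9300; S(2,2) = 0.8228
  k=3: S(3,0) = 1.1176; S(3,1) = 0.9887; S(3,2) = 0.8748; S(3,3) = 0.7739
  k=4: S(4,0) = 1.1881; S(4,1) = 1.0512; S(4,2) = 0.9300; S(4,3) = 0.8228; S(4,4) = 0.7280
Terminal payoffs V(N, i) = max(S_T - K, 0):
  V(4,0) = 0.248127; V(4,1) = 0.111170; V(4,2) = 0.000000; V(4,3) = 0.000000; V(4,4) = 0.000000
Backward induction: V(k, i) = exp(-r*dt) * [p * V(k+1, i) + (1-p) * V(k+1, i+1)].
  V(3,0) = exp(-r*dt) * [p*0.248127 + (1-p)*0.111170] = 0.183876
  V(3,1) = exp(-r*dt) * [p*0.111170 + (1-p)*0.000000] = 0.059624
  V(3,2) = exp(-r*dt) * [p*0.000000 + (1-p)*0.000000] = 0.000000
  V(3,3) = exp(-r*dt) * [p*0.000000 + (1-p)*0.000000] = 0.000000
  V(2,0) = exp(-r*dt) * [p*0.183876 + (1-p)*0.059624] = 0.125863
  V(2,1) = exp(-r*dt) * [p*0.059624 + (1-p)*0.000000] = 0.031978
  V(2,2) = exp(-r*dt) * [p*0.000000 + (1-p)*0.000000] = 0.000000
  V(1,0) = exp(-r*dt) * [p*0.125863 + (1-p)*0.031978] = 0.082116
  V(1,1) = exp(-r*dt) * [p*0.031978 + (1-p)*0.000000] = 0.017151
  V(0,0) = exp(-r*dt) * [p*0.082116 + (1-p)*0.017151] = 0.051878
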